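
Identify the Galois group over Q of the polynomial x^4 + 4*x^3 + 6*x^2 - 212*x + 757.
4T4: A_4

The polynomial is an irreducible quartic over Q and its discriminant is 176319369216 = 419904^2, a perfect square, so the Galois group is contained in A_4. The resolvent cubic y^3 - 6*y^2 - 3876*y - 38888 is irreducible over Q. An irreducible resolvent with square discriminant gives A_4.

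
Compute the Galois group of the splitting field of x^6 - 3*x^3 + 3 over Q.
C_3 x S_3

The polynomial f is an irreducible sextic over Q, so G = Gal(f/Q) is one of the 16 transitive subgroups 6T1, ..., 6T16 of S_6. The discriminant of f is -177147, which is not a perfect square, so G is not contained in A_6. The transitive groups of degree 6 not contained in A_6 are: C_6 (6T1, order 6), S_3 (6T2, order 6), D_6 (6T3, order 12), C_3 x S_3 (6T5, order 18), A_4 x C_2 (6T6, order 24), S_4 (6T8, order 24), S_3 x S_3 (6T9, order 36), S_4 x C_2 (6T11, order 48), (S_3 x S_3) : C_2 (6T13, order 72), PGL(2,5) (6T14, order 120), S_6 (6T16, order 720). By Dedekind's theorem, for a prime p not dividing disc(f) the degrees of the irreducible factors of f mod p form the cycle type of an element of G. Factoring f modulo the 33 such primes p <= 139 (skipping 3, which divides the discriminant), each new pattern first appears at: mod 2: f = (x^6 + x^3 + 1), pattern 6; mod 7: f = (x + 1)(x + 2)(x + 4)(x^3 + 3), pattern 3+1+1+1; mod 17: f = (x^2 + x + 7)(x^2 + 4x + 7)(x^2 + 12x + 7), pattern 2+2+2; mod 19: f = (x^3 + 6)(x^3 + 10), pattern 3+3; mod 73: f = (x + 13)(x + 21)(x + 22)(x + 29)(x + 30)(x + 31), pattern 1+1+1+1+1+1. No other pattern occurs in this range, so the set of observed cycle types is {6, 3+1+1+1, 2+2+2, 3+3, 1+1+1+1+1+1}. The candidates containing elements of all these cycle types are C_3 x S_3 (6T5) of order 18, S_3 x S_3 (6T9) of order 36, (S_3 x S_3) : C_2 (6T13) of order 72, S_6 (6T16) of order 720; the others are excluded. The observed types are precisely the cycle types that occur in C_3 x S_3 (6T5). Each of the other remaining candidates has further cycle types, and by the Chebotarev density theorem the matching factorization patterns would occur for a proportion of primes equal to their share of the group: S_3 x S_3 (6T9) additionally contains elements of type 2+2+1+1 (9 of its 36 elements, about 25% of primes); (S_3 x S_3) : C_2 (6T13) additionally contains elements of type 4+2, 3+2+1, 2+2+1+1, 2+1+1+1+1 (45 of its 72 elements, about 62% of primes); S_6 (6T16) additionally contains elements of type 5+1, 4+2, 4+1+1, 3+2+1, 2+2+1+1, 2+1+1+1+1 (504 of its 720 elements, about 70% of primes). None of the 33 primes tested shows any such pattern (for each of these groups the chance of that is below 10^-4), which rules them out. Hence G = C_3 x S_3 (6T5), of order 18.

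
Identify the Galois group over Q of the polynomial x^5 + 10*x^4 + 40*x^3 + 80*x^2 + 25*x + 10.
The polynomial f is an irreducible quintic over Q, so G = Gal(f/Q) is a transitive subgroup of S_5: one of C_5 (5T1, order 5), D_5 (5T2, order 10), F_20 (5T3, order 20), A_5 (5T4, order 60) or S_5 (5T5, order 120). The discriminant of f is 58564000000 = 242000^2, a perfect square, so G is contained in A_5. The transitive groups of degree 5 contained in A_5 are: C_5 (5T1, order 5), D_5 (5T2, order 10), A_5 (5T4, order 60). By Dedekind's theorem, for a prime p not dividing disc(f) the degrees of the irreducible factors of f mod p form the cycle type of an element of G. Factoring f modulo the 3 such primes p <= 13 (skipping 2, 5, 11, which divide the discriminant), each new pattern first appears at: mod 3: f = (x^5 + x^4 + x^3 + 2x^2 + x + 1), pattern 5; mod 13: f = (x + 8)(x + 10)(x^3 + 5x^2 + 5), pattern 3+1+1. No other pattern occurs in this range, so the set of observed cycle types is {5, 3+1+1}. Among the candidates above, the only group containing elements of all these cycle types is A_5 (5T4) — each of C_5 (5T1), D_5 (5T2) lacks at least one of them. Hence G = A_5 (5T4), of order 60.

A_5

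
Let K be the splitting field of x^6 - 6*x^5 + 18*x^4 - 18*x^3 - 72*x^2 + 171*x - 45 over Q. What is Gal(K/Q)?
S_3 x S_3, the direct product S_3 x S_3 in its degree-6 action

The polynomial f is an irreducible sextic over Q, so G = Gal(f/Q) is one of the 16 transitive subgroups 6T1, ..., 6T16 of S_6. The discriminant of f is 778002905803725, which is not a perfect square, so G is not contained in A_6. The transitive groups of degree 6 not contained in A_6 are: C_6 (6T1, order 6), S_3 (6T2, order 6), D_6 (6T3, order 12), C_3 x S_3 (6T5, order 18), A_4 x C_2 (6T6, order 24), S_4 (6T8, order 24), S_3 x S_3 (6T9, order 36), S_4 x C_2 (6T11, order 48), (S_3 x S_3) : C_2 (6T13, order 72), PGL(2,5) (6T14, order 120), S_6 (6T16, order 720). By Dedekind's theorem, for a prime p not dividing disc(f) the degrees of the irreducible factors of f mod p form the cycle type of an element of G. Factoring f modulo the 15 such primes p <= 67 (skipping 3, 5, 7, 29, which divide the discriminant), each new pattern first appears at: mod 2: f = (x^6 + x + 1), pattern 6; mod 13: f = (x + 2)(x + 3)(x + 5)(x^3 + 10x^2 + 4x + 5), pattern 3+1+1+1; mod 19: f = (x^2 + 2x + 6)(x^2 + 2x + 7)(x^2 + 9x + 3), pattern 2+2+2; mod 23: f = (x + 9)(x + 11)(x^2 + 9x + 4)(x^2 + 11x + 14), pattern 2+2+1+1; mod 67: f = (x^3 + 64x^2 + 16x + 60)(x^3 + 64x^2 + 60x + 16), pattern 3+3. No other pattern occurs in this range, so the set of observed cycle types is {6, 3+1+1+1, 2+2+2, 2+2+1+1, 3+3}. The candidates containing elements of all these cycle types are S_3 x S_3 (6T9) of order 36, (S_3 x S_3) : C_2 (6T13) of order 72, S_6 (6T16) of order 720; the others are excluded. The observed types are precisely the cycle types that occur in S_3 x S_3 (6T9) (apart from the identity). Each of the other remaining candidates has further cycle types, and by the Chebotarev density theorem the matching factorization patterns would occur for a proportion of primes equal to their share of the group: (S_3 x S_3) : C_2 (6T13) additionally contains elements of type 4+2, 3+2+1, 2+1+1+1+1 (36 of its 72 elements, about 50% of primes); S_6 (6T16) additionally contains elements of type 5+1, 4+2, 4+1+1, 3+2+1, 2+1+1+1+1 (459 of its 720 elements, about 64% of primes). None of the 15 primes tested shows any such pattern (for each of these groups the chance of that is below 10^-4), which rules them out. Hence G = S_3 x S_3 (6T9), of order 36.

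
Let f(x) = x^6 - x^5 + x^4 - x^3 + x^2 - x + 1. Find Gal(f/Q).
The polynomial f is an irreducible sextic over Q, so G = Gal(f/Q) is one of the 16 transitive subgroups 6T1, ..., 6T16 of S_6. The discriminant of f is -16807, which is not a perfect square, so G is not contained in A_6. The transitive groups of degree 6 not contained in A_6 are: C_6 (6T1, order 6), S_3 (6T2, order 6), D_6 (6T3, order 12), C_3 x S_3 (6T5, order 18), A_4 x C_2 (6T6, order 24), S_4 (6T8, order 24), S_3 x S_3 (6T9, order 36), S_4 x C_2 (6T11, order 48), (S_3 x S_3) : C_2 (6T13, order 72), PGL(2,5) (6T14, order 120), S_6 (6T16, order 720). By Dedekind's theorem, for a prime p not dividing disc(f) the degrees of the irreducible factors of f mod p form the cycle type of an element of G. Factoring f modulo the 37 such primes p <= 163 (skipping 7, which divides the discriminant), each new pattern first appears at: mod 2: f = (x^3 + x + 1)(x^3 + x^2 + 1), pattern 3+3; mod 3: f = (x^6 + 2x^5 + x^4 + 2x^3 + x^2 + 2x + 1), pattern 6; mod 13: f = (x^2 + 7x + 1)(x^2 + 8x + 1)(x^2 + 10x + 1), pattern 2+2+2; mod 29: f = (x + 7)(x + 16)(x + 20)(x + 23)(x + 24)(x + 25), pattern 1+1+1+1+1+1. No other pattern occurs in this range, so the set of observed cycle types is {3+3, 6, 2+2+2, 1+1+1+1+1+1}. The candidates containing elements of all these cycle types are C_6 (6T1) of order 6, D_6 (6T3) of order 12, C_3 x S_3 (6T5) of order 18, A_4 x C_2 (6T6) of order 24, S_3 x S_3 (6T9) of order 36, S_4 x C_2 (6T11) of order 48, (S_3 x S_3) : C_2 (6T13) of order 72, PGL(2,5) (6T14) of order 120, S_6 (6T16) of order 720; the others are excluded. The observed types are precisely the cycle types that occur in C_6 (6T1). Each of the other remaining candidates has further cycle types, and by the Chebotarev density theorem the matching factorization patterns would occur for a proportion of primes equal to their share of the group: D_6 (6T3) additionally contains elements of type 2+2+1+1 (3 of its 12 elements, about 25% of primes); C_3 x S_3 (6T5) additionally contains elements of type 3+1+1+1 (4 of its 18 elements, about 22% of primes); A_4 x C_2 (6T6) additionally contains elements of type 2+2+1+1, 2+1+1+1+1 (6 of its 24 elements, about 25% of primes); S_3 x S_3 (6T9) additionally contains elements of type 3+1+1+1, 2+2+1+1 (13 of its 36 elements, about 36% of primes); S_4 x C_2 (6T11) additionally contains elements of type 4+2, 4+1+1, 2+2+1+1, 2+1+1+1+1 (24 of its 48 elements, about 50% of primes); (S_3 x S_3) : C_2 (6T13) additionally contains elements of type 4+2, 3+2+1, 3+1+1+1, 2+2+1+1, 2+1+1+1+1 (49 of its 72 elements, about 68% of primes); PGL(2,5) (6T14) additionally contains elements of type 5+1, 4+1+1, 2+2+1+1 (69 of its 120 elements, about 58% of primes); S_6 (6T16) additionally contains elements of type 5+1, 4+2, 4+1+1, 3+2+1, 3+1+1+1, 2+2+1+1, 2+1+1+1+1 (544 of its 720 elements, about 76% of primes). None of the 37 primes tested shows any such pattern (for each of these groups the chance of that is below 10^-4), which rules them out. Hence G = C_6 (6T1), of order 6.

C_6, the cyclic group of order 6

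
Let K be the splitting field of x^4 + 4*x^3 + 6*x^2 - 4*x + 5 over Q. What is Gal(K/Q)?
A_4 (also written A4)

The polynomial is an irreducible quartic over Q and its discriminant is 331776 = 576^2, a perfect square, so the Galois group is contained in A_4. The resolvent cubic y^3 - 6*y^2 - 36*y + 24 is irreducible over Q. An irreducible resolvent with square discriminant gives A_4.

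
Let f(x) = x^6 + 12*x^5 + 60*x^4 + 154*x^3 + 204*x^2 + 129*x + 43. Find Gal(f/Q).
6T13: (S_3 x S_3) : C_2

The polynomial f is an irreducible sextic over Q, so G = Gal(f/Q) is one of the 16 transitive subgroups 6T1, ..., 6T16 of S_6. The discriminant of f is -6604217307, which is not a perfect square, so G is not contained in A_6. The transitive groups of degree 6 not contained in A_6 are: C_6 (6T1, order 6), S_3 (6T2, order 6), D_6 (6T3, order 12), C_3 x S_3 (6T5, order 18), A_4 x C_2 (6T6, order 24), S_4 (6T8, order 24), S_3 x S_3 (6T9, order 36), S_4 x C_2 (6T11, order 48), (S_3 x S_3) : C_2 (6T13, order 72), PGL(2,5) (6T14, order 120), S_6 (6T16, order 720). By Dedekind's theorem, for a prime p not dividing disc(f) the degrees of the irreducible factors of f mod p form the cycle type of an element of G. Factoring f modulo the 28 such primes p <= 127 (skipping 3, 17, 43, which divide the discriminant), each new pattern first appears at: mod 2: f = (x^6 + x + 1), pattern 6; mod 7: f = (x + 3)(x^2 + x + 6)(x^3 + x^2 + 5x + 2), pattern 3+2+1; mod 11: f = (x^2 + 4x + 8)(x^4 + 8x^3 + 9x^2 + 10x + 4), pattern 4+2; mod 13: f = (x + 1)(x + 11)(x^2 + x + 8)(x^2 + 12x + 3), pattern 2+2+1+1; mod 61: f = (x + 6)(x + 16)(x + 18)(x + 41)(x^2 + 53x + 40), pattern 2+1+1+1+1; mod 97: f = (x + 5)(x + 49)(x + 75)(x^3 + 77x^2 + 91x + 68), pattern 3+1+1+1; mod 113: f = (x^2 + 96)(x^2 + x + 97)(x^2 + 11x + 82), pattern 2+2+2; mod 127: f = (x^3 + 45x^2 + 108x + 114)(x^3 + 94x^2 + 40x + 26), pattern 3+3. No other pattern occurs in this range, so the set of observed cycle types is {6, 3+2+1, 4+2, 2+2+1+1, 2+1+1+1+1, 3+1+1+1, 2+2+2, 3+3}. The candidates containing elements of all these cycle types are (S_3 x S_3) : C_2 (6T13) of order 72, S_6 (6T16) of order 720; the others are excluded. The observed types are precisely the cycle types that occur in (S_3 x S_3) : C_2 (6T13) (apart from the identity). Each of the other remaining candidates has further cycle types, and by the Chebotarev density theorem the matching factorization patterns would occur for a proportion of primes equal to their share of the group: S_6 (6T16) additionally contains elements of type 5+1, 4+1+1 (234 of its 720 elements, about 32% of primes). None of the 28 primes tested shows any such pattern (for each of these groups the chance of that is below 10^-4), which rules them out. Hence G = (S_3 x S_3) : C_2 (6T13), of order 72.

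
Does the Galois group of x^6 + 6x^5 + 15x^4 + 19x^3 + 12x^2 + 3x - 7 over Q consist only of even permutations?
No

The polynomial is irreducible of degree 6 over Q. Its discriminant is 871199469, which is not a perfect square. A Galois group lies in the alternating group exactly when the discriminant is a square in Q, so the Galois group (S_3 x S_3) is not contained in A_6.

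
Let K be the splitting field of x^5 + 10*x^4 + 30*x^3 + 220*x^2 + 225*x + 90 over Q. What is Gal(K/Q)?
D_5, the dihedral group of order 10

The polynomial f is an irreducible quintic over Q, so G = Gal(f/Q) is a transitive subgroup of S_5: one of C_5 (5T1, order 5), D_5 (5T2, order 10), F_20 (5T3, order 20), A_5 (5T4, order 60) or S_5 (5T5, order 120). The discriminant of f is 681836544000000 = 26112000^2, a perfect square, so G is contained in A_5. The transitive groups of degree 5 contained in A_5 are: C_5 (5T1, order 5), D_5 (5T2, order 10), A_5 (5T4, order 60). By Dedekind's theorem, for a prime p not dividing disc(f) the degrees of the irreducible factors of f mod p form the cycle type of an element of G. Factoring f modulo the 23 such primes p <= 103 (skipping 2, 3, 5, 17, which divide the discriminant), each new pattern first appears at: mod 7: f = (x^5 + 3x^4 + 2x^3 + 3x^2 + x + 6), pattern 5; mod 29: f = (x + 14)(x^2 + 9x + 21)(x^2 + 16x + 8), pattern 2+2+1. No other pattern occurs in this range, so the set of observed cycle types is {5, 2+2+1}. The candidates containing elements of all these cycle types are D_5 (5T2) of order 10, A_5 (5T4) of order 60; the others are excluded. The observed types are precisely the cycle types that occur in D_5 (5T2) (apart from the identity). Each of the other remaining candidates has further cycle types, and by the Chebotarev density theorem the matching factorization patterns would occur for a proportion of primes equal to their share of the group: A_5 (5T4) additionally contains elements of type 3+1+1 (20 of its 60 elements, about 33% of primes). None of the 23 primes tested shows any such pattern (for each of these groups the chance of that is below 10^-4), which rules them out. Hence G = D_5 (5T2), of order 10.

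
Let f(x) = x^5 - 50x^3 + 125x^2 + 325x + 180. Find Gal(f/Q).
F_20 (also written F20)

The polynomial f is an irreducible quintic over Q, so G = Gal(f/Q) is a transitive subgroup of S_5: one of C_5 (5T1, order 5), D_5 (5T2, order 10), F_20 (5T3, order 20), A_5 (5T4, order 60) or S_5 (5T5, order 120). The discriminant of f is 651154455078125, which is not a perfect square, so G is not contained in A_5. The transitive groups of degree 5 not contained in A_5 are: F_20 (5T3, order 20), S_5 (5T5, order 120). By Dedekind's theorem, for a prime p not dividing disc(f) the degrees of the irreducible factors of f mod p form the cycle type of an element of G. Factoring f modulo the 18 such primes p <= 73 (skipping 5, 19, 31, which divide the discriminant), each new pattern first appears at: mod 2: f = (x)(x^4 + x + 1), pattern 4+1; mod 11: f = (x^5 + 5x^3 + 4x^2 + 6x + 4), pattern 5; mod 29: f = (x + 1)(x^2 + 6x + 28)(x^2 + 22x + 23), pattern 2+2+1. No other pattern occurs in this range, so the set of observed cycle types is {4+1, 5, 2+2+1}. The candidates containing elements of all these cycle types are F_20 (5T3) of order 20, S_5 (5T5) of order 120; the others are excluded. The observed types are precisely the cycle types that occur in F_20 (5T3) (apart from the identity). Each of the other remaining candidates has further cycle types, and by the Chebotarev density theorem the matching factorization patterns would occur for a proportion of primes equal to their share of the group: S_5 (5T5) additionally contains elements of type 3+2, 3+1+1, 2+1+1+1 (50 of its 120 elements, about 42% of primes). None of the 18 primes tested shows any such pattern (for each of these groups the chance of that is below 10^-4), which rules them out. Hence G = F_20 (5T3), of order 20.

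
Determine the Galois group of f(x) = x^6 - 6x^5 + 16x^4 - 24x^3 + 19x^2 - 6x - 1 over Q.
The polynomial f is an irreducible sextic over Q, so G = Gal(f/Q) is one of the 16 transitive subgroups 6T1, ..., 6T16 of S_6. The discriminant of f is 153664 = 392^2, a perfect square, so G is contained in A_6. The transitive groups of degree 6 contained in A_6 are: A_4 (6T4, order 12), S_4 (6T7, order 24), (C_3 x C_3) : C_4 (6T10, order 36), PSL(2,5) (6T12, order 60), A_6 (6T15, order 360). By Dedekind's theorem, for a prime p not dividing disc(f) the degrees of the irreducible factors of f mod p form the cycle type of an element of G. Factoring f modulo the 33 such primes p <= 149 (skipping 2, 7, which divide the discriminant), each new pattern first appears at: mod 3: f = (x^3 + 2x + 1)(x^3 + 2x + 2), pattern 3+3; mod 13: f = (x + 5)(x + 6)(x^2 + 11x + 6)(x^2 + 11x + 7), pattern 2+2+1+1. No other pattern occurs in this range, so the set of observed cycle types is {3+3, 2+2+1+1}. The candidates containing elements of all these cycle types are A_4 (6T4) of order 12, S_4 (6T7) of order 24, (C_3 x C_3) : C_4 (6T10) of order 36, PSL(2,5) (6T12) of order 60, A_6 (6T15) of order 360; the others are excluded. The observed types are precisely the cycle types that occur in A_4 (6T4) (apart from the identity). Each of the other remaining candidates has further cycle types, and by the Chebotarev density theorem the matching factorization patterns would occur for a proportion of primes equal to their share of the group: S_4 (6T7) additionally contains elements of type 4+2 (6 of its 24 elements, about 25% of primes); (C_3 x C_3) : C_4 (6T10) additionally contains elements of type 4+2, 3+1+1+1 (22 of its 36 elements, about 61% of primes); PSL(2,5) (6T12) additionally contains elements of type 5+1 (24 of its 60 elements, about 40% of primes); A_6 (6T15) additionally contains elements of type 5+1, 4+2, 3+1+1+1 (274 of its 360 elements, about 76% of primes). None of the 33 primes tested shows any such pattern (for each of these groups the chance of that is below 10^-4), which rules them out. Hence G = A_4 (6T4), of order 12.

A_4 (order 12)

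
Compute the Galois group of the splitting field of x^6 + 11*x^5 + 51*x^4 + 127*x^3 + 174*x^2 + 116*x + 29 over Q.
The polynomial f is an irreducible sextic over Q, so G = Gal(f/Q) is one of the 16 transitive subgroups 6T1, ..., 6T16 of S_6. The discriminant of f is 525625 = 725^2, a perfect square, so G is contained in A_6. The transitive groups of degree 6 contained in A_6 are: A_4 (6T4, order 12), S_4 (6T7, order 24), (C_3 x C_3) : C_4 (6T10, order 36), PSL(2,5) (6T12, order 60), A_6 (6T15, order 360). By Dedekind's theorem, for a prime p not dividing disc(f) the degrees of the irreducible factors of f mod p form the cycle type of an element of G. Factoring f modulo the 19 such primes p <= 73 (skipping 5, 29, which divide the discriminant), each new pattern first appears at: mod 2: f = (x^2 + x + 1)(x^4 + x + 1), pattern 4+2; mod 11: f = (x^3 + 2x^2 + 4x + 2)(x^3 + 9x^2 + 7x + 9), pattern 3+3; mod 19: f = (x + 9)(x + 10)(x^2 + 1)(x^2 + 11x + 17), pattern 2+2+1+1; mod 61: f = (x + 21)(x + 28)(x + 35)(x^3 + 49x^2 + 37x + 49), pattern 3+1+1+1. No other pattern occurs in this range, so the set of observed cycle types is {4+2, 3+3, 2+2+1+1, 3+1+1+1}. The candidates containing elements of all these cycle types are (C_3 x C_3) : C_4 (6T10) of order 36, A_6 (6T15) of order 360; the others are excluded. The observed types are precisely the cycle types that occur in (C_3 x C_3) : C_4 (6T10) (apart from the identity). Each of the other remaining candidates has further cycle types, and by the Chebotarev density theorem the matching factorization patterns would occur for a proportion of primes equal to their share of the group: A_6 (6T15) additionally contains elements of type 5+1 (144 of its 360 elements, about 40% of primes). None of the 19 primes tested shows any such pattern (for each of these groups the chance of that is below 10^-4), which rules them out. Hence G = (C_3 x C_3) : C_4 (6T10), of order 36.

(C_3 x C_3) : C_4 (order 36)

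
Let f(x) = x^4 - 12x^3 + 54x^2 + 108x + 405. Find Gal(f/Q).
The polynomial is an irreducible quartic over Q and its discriminant is 176319369216 = 419904^2, a perfect square, so the Galois group is contained in A_4. The resolvent cubic y^3 - 54*y^2 - 2916*y + 17496 is irreducible over Q. An irreducible resolvent with square discriminant gives A_4.

A_4 (also written A4)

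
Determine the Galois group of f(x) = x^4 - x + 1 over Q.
The polynomial is an irreducible quartic over Q and its discriminant is 229, which is not a perfect square, so the Galois group is not contained in A_4. The resolvent cubic y^3 - 4*y - 1 is irreducible over Q. An irreducible resolvent with non-square discriminant gives S_4.

S_4, the symmetric group on 4 letters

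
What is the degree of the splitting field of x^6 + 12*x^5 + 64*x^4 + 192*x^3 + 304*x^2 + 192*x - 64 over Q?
12

The degree of the splitting field over Q equals the order of the Galois group, so first determine the group. The polynomial f is an irreducible sextic over Q, so G = Gal(f/Q) is one of the 16 transitive subgroups 6T1, ..., 6T16 of S_6. The discriminant of f is 164995463643136 = 12845056^2, a perfect square, so G is contained in A_6. The transitive groups of degree 6 contained in A_6 are: A_4 (6T4, order 12), S_4 (6T7, order 24), (C_3 x C_3) : C_4 (6T10, order 36), PSL(2,5) (6T12, order 60), A_6 (6T15, order 360). By Dedekind's theorem, for a prime p not dividing disc(f) the degrees of the irreducible factors of f mod p form the cycle type of an element of G. Factoring f modulo the 33 such primes p <= 149 (skipping 2, 7, which divide the discriminant), each new pattern first appears at: mod 3: f = (x^3 + 2x + 1)(x^3 + 2x + 2), pattern 3+3; mod 13: f = (x + 1)(x + 3)(x^2 + 4x + 2)(x^2 + 4x + 11), pattern 2+2+1+1. No other pattern occurs in this range, so the set of observed cycle types is {3+3, 2+2+1+1}. The candidates containing elements of all these cycle types are A_4 (6T4) of order 12, S_4 (6T7) of order 24, (C_3 x C_3) : C_4 (6T10) of order 36, PSL(2,5) (6T12) of order 60, A_6 (6T15) of order 360; the others are excluded. The observed types are precisely the cycle types that occur in A_4 (6T4) (apart from the identity). Each of the other remaining candidates has further cycle types, and by the Chebotarev density theorem the matching factorization patterns would occur for a proportion of primes equal to their share of the group: S_4 (6T7) additionally contains elements of type 4+2 (6 of its 24 elements, about 25% of primes); (C_3 x C_3) : C_4 (6T10) additionally contains elements of type 4+2, 3+1+1+1 (22 of its 36 elements, about 61% of primes); PSL(2,5) (6T12) additionally contains elements of type 5+1 (24 of its 60 elements, about 40% of primes); A_6 (6T15) additionally contains elements of type 5+1, 4+2, 3+1+1+1 (274 of its 360 elements, about 76% of primes). None of the 33 primes tested shows any such pattern (for each of these groups the chance of that is below 10^-4), which rules them out. Hence G = A_4 (6T4), of order 12. The Galois group A_4 (6T4) has order 12, so the splitting field has degree 12 over Q.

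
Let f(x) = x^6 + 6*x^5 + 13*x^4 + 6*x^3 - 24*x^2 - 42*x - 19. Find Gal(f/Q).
The polynomial f is an irreducible sextic over Q, so G = Gal(f/Q) is one of the 16 transitive subgroups 6T1, ..., 6T16 of S_6. The discriminant of f is 95101504 = 9752^2, a perfect square, so G is contained in A_6. The transitive groups of degree 6 contained in A_6 are: A_4 (6T4, order 12), S_4 (6T7, order 24), (C_3 x C_3) : C_4 (6T10, order 36), PSL(2,5) (6T12, order 60), A_6 (6T15, order 360). By Dedekind's theorem, for a prime p not dividing disc(f) the degrees of the irreducible factors of f mod p form the cycle type of an element of G. Factoring f modulo the 79 such primes p <= 421 (skipping 2, 23, 53, which divide the discriminant), each new pattern first appears at: mod 3: f = (x^3 + x^2 + x + 2)(x^3 + 2x^2 + x + 1), pattern 3+3; mod 5: f = (x^2 + 3x + 4)(x^4 + 3x^3 + 4x + 4), pattern 4+2; mod 19: f = (x)(x + 9)(x^2 + 17x + 7)(x^2 + 18x + 12), pattern 2+2+1+1; mod 223: f = (x + 16)(x + 40)(x + 83)(x + 154)(x + 175)(x + 207), pattern 1+1+1+1+1+1. No other pattern occurs in this range, so the set of observed cycle types is {3+3, 4+2, 2+2+1+1, 1+1+1+1+1+1}. The candidates containing elements of all these cycle types are S_4 (6T7) of order 24, (C_3 x C_3) : C_4 (6T10) of order 36, A_6 (6T15) of order 360; the others are excluded. The observed types are precisely the cycle types that occur in S_4 (6T7). Each of the other remaining candidates has further cycle types, and by the Chebotarev density theorem the matching factorization patterns would occur for a proportion of primes equal to their share of the group: (C_3 x C_3) : C_4 (6T10) additionally contains elements of type 3+1+1+1 (4 of its 36 elements, about 11% of primes); A_6 (6T15) additionally contains elements of type 5+1, 3+1+1+1 (184 of its 360 elements, about 51% of primes). None of the 79 primes tested shows any such pattern (for each of these groups the chance of that is below 10^-4), which rules them out. Hence G = S_4 (6T7), of order 24.

S_4 (also written S4+)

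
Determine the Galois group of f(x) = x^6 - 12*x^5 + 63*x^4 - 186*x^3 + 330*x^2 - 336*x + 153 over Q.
The polynomial f is an irreducible sextic over Q, so G = Gal(f/Q) is one of the 16 transitive subgroups 6T1, ..., 6T16 of S_6. The discriminant of f is -16003008, which is not a perfect square, so G is not contained in A_6. The transitive groups of degree 6 not contained in A_6 are: C_6 (6T1, order 6), S_3 (6T2, order 6), D_6 (6T3, order 12), C_3 x S_3 (6T5, order 18), A_4 x C_2 (6T6, order 24), S_4 (6T8, order 24), S_3 x S_3 (6T9, order 36), S_4 x C_2 (6T11, order 48), (S_3 x S_3) : C_2 (6T13, order 72), PGL(2,5) (6T14, order 120), S_6 (6T16, order 720). By Dedekind's theorem, for a prime p not dividing disc(f) the degrees of the irreducible factors of f mod p form the cycle type of an element of G. Factoring f modulo the 21 such primes p <= 89 (skipping 2, 3, 7, which divide the discriminant), each new pattern first appears at: mod 5: f = (x^6 + 3x^5 + 3x^4 + 4x^3 + 4x + 3), pattern 6; mod 11: f = (x + 7)(x^5 + 3x^4 + 9x^3 + 4x^2 + 5x + 3), pattern 5+1; mod 13: f = (x + 3)(x + 12)(x^4 + 12x^3 + 3x^2 + 1), pattern 4+1+1; mod 23: f = (x + 1)(x + 5)(x^2 + x + 19)(x^2 + 4x + 5), pattern 2+2+1+1; mod 43: f = (x^3 + 13x^2 + x + 3)(x^3 + 18x^2 + 8), pattern 3+3; mod 61: f = (x^2 + 28x + 34)(x^2 + 39x + 52)(x^2 + 43x + 30), pattern 2+2+2. No other pattern occurs in this range, so the set of observed cycle types is {6, 5+1, 4+1+1, 2+2+1+1, 3+3, 2+2+2}. The candidates containing elements of all these cycle types are PGL(2,5) (6T14) of order 120, S_6 (6T16) of order 720; the others are excluded. The observed types are precisely the cycle types that occur in PGL(2,5) (6T14) (apart from the identity). Each of the other remaining candidates has further cycle types, and by the Chebotarev density theorem the matching factorization patterns would occur for a proportion of primes equal to their share of the group: S_6 (6T16) additionally contains elements of type 4+2, 3+2+1, 3+1+1+1, 2+1+1+1+1 (265 of its 720 elements, about 37% of primes). None of the 21 primes tested shows any such pattern (for each of these groups the chance of that is below 10^-4), which rules them out. Hence G = PGL(2,5) (6T14), of order 120.

6T14: PGL(2,5)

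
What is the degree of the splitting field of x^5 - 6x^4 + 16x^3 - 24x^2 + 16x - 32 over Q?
10

The degree of the splitting field over Q equals the order of the Galois group, so first determine the group. The polynomial f is an irreducible quintic over Q, so G = Gal(f/Q) is a transitive subgroup of S_5: one of C_5 (5T1, order 5), D_5 (5T2, order 10), F_20 (5T3, order 20), A_5 (5T4, order 60) or S_5 (5T5, order 120). The discriminant of f is 2316304384 = 48128^2, a perfect square, so G is contained in A_5. The transitive groups of degree 5 contained in A_5 are: C_5 (5T1, order 5), D_5 (5T2, order 10), A_5 (5T4, order 60). By Dedekind's theorem, for a prime p not dividing disc(f) the degrees of the irreducible factors of f mod p form the cycle type of an element of G. Factoring f modulo the 23 such primes p <= 97 (skipping 2, 47, which divide the discriminant), each new pattern first appears at: mod 3: f = (x^5 + x^3 + x + 1), pattern 5; mod 5: f = (x + 1)(x^2 + x + 2)(x^2 + 2x + 4), pattern 2+2+1; mod 83: f = (x + 23)(x + 35)(x + 51)(x + 57)(x + 77), pattern 1+1+1+1+1. No other pattern occurs in this range, so the set of observed cycle types is {5, 2+2+1, 1+1+1+1+1}. The candidates containing elements of all these cycle types are D_5 (5T2) of order 10, A_5 (5T4) of order 60; the others are excluded. The observed types are precisely the cycle types that occur in D_5 (5T2). Each of the other remaining candidates has further cycle types, and by the Chebotarev density theorem the matching factorization patterns would occur for a proportion of primes equal to their share of the group: A_5 (5T4) additionally contains elements of type 3+1+1 (20 of its 60 elements, about 33% of primes). None of the 23 primes tested shows any such pattern (for each of these groups the chance of that is below 10^-4), which rules them out. Hence G = D_5 (5T2), of order 10. The Galois group D_5 (5T2) has order 10, so the splitting field has degree 10 over Q.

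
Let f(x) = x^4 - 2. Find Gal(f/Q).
The polynomial is an irreducible quartic over Q and its discriminant is -2048, which is not a perfect square, so the Galois group is not contained in A_4. The resolvent cubic y^3 + 8*y has exactly one rational root, so the Galois group is C_4 or D_4. The quartic remains irreducible over Q(sqrt(disc)), so the group is D_4.

4T3: D_4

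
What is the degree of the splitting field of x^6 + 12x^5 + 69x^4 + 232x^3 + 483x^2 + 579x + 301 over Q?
The degree of the splitting field over Q equals the order of the Galois group, so first determine the group. The polynomial f is an irreducible sextic over Q, so G = Gal(f/Q) is one of the 16 transitive subgroups 6T1, ..., 6T16 of S_6. The discriminant of f is -68755887963, which is not a perfect square, so G is not contained in A_6. The transitive groups of degree 6 not contained in A_6 are: C_6 (6T1, order 6), S_3 (6T2, order 6), D_6 (6T3, order 12), C_3 x S_3 (6T5, order 18), A_4 x C_2 (6T6, order 24), S_4 (6T8, order 24), S_3 x S_3 (6T9, order 36), S_4 x C_2 (6T11, order 48), (S_3 x S_3) : C_2 (6T13, order 72), PGL(2,5) (6T14, order 120), S_6 (6T16, order 720). By Dedekind's theorem, for a prime p not dividing disc(f) the degrees of the irreducible factors of f mod p form the cycle type of an element of G. Factoring f modulo the 33 such primes p <= 151 (skipping 3, 7, 89, which divide the discriminant), each new pattern first appears at: mod 2: f = (x^6 + x^4 + x^2 + x + 1), pattern 6; mod 13: f = (x + 9)(x + 11)(x + 12)(x^3 + 6x^2 + 6x + 3), pattern 3+1+1+1; mod 17: f = (x^2 + 15x + 8)(x^2 + 15x + 13)(x^2 + 16x + 6), pattern 2+2+2; mod 19: f = (x^3 + 6x^2 + x + 9)(x^3 + 6x^2 + 13x + 6), pattern 3+3; mod 73: f = (x + 7)(x + 8)(x + 21)(x + 32)(x + 39)(x + 51), pattern 1+1+1+1+1+1. No other pattern occurs in this range, so the set of observed cycle types is {6, 3+1+1+1, 2+2+2, 3+3, 1+1+1+1+1+1}. The candidates containing elements of all these cycle types are C_3 x S_3 (6T5) of order 18, S_3 x S_3 (6T9) of order 36, (S_3 x S_3) : C_2 (6T13) of order 72, S_6 (6T16) of order 720; the others are excluded. The observed types are precisely the cycle types that occur in C_3 x S_3 (6T5). Each of the other remaining candidates has further cycle types, and by the Chebotarev density theorem the matching factorization patterns would occur for a proportion of primes equal to their share of the group: S_3 x S_3 (6T9) additionally contains elements of type 2+2+1+1 (9 of its 36 elements, about 25% of primes); (S_3 x S_3) : C_2 (6T13) additionally contains elements of type 4+2, 3+2+1, 2+2+1+1, 2+1+1+1+1 (45 of its 72 elements, about 62% of primes); S_6 (6T16) additionally contains elements of type 5+1, 4+2, 4+1+1, 3+2+1, 2+2+1+1, 2+1+1+1+1 (504 of its 720 elements, about 70% of primes). None of the 33 primes tested shows any such pattern (for each of these groups the chance of that is below 10^-4), which rules them out. Hence G = C_3 x S_3 (6T5), of order 18. The Galois group C_3 x S_3 (6T5) has order 18, so the splitting field has degree 18 over Q.

18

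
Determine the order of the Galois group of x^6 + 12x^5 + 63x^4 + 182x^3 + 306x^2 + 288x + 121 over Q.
The degree of the splitting field over Q equals the order of the Galois group, so first determine the group. The polynomial f is an irreducible sextic over Q, so G = Gal(f/Q) is one of the 16 transitive subgroups 6T1, ..., 6T16 of S_6. The discriminant of f is -16003008, which is not a perfect square, so G is not contained in A_6. The transitive groups of degree 6 not contained in A_6 are: C_6 (6T1, order 6), S_3 (6T2, order 6), D_6 (6T3, order 12), C_3 x S_3 (6T5, order 18), A_4 x C_2 (6T6, order 24), S_4 (6T8, order 24), S_3 x S_3 (6T9, order 36), S_4 x C_2 (6T11, order 48), (S_3 x S_3) : C_2 (6T13, order 72), PGL(2,5) (6T14, order 120), S_6 (6T16, order 720). By Dedekind's theorem, for a prime p not dividing disc(f) the degrees of the irreducible factors of f mod p form the cycle type of an element of G. Factoring f modulo the 21 such primes p <= 89 (skipping 2, 3, 7, which divide the discriminant), each new pattern first appears at: mod 5: f = (x^6 + 2x^5 + 3x^4 + 2x^3 + x^2 + 3x + 1), pattern 6; mod 11: f = (x)(x^5 + x^4 + 8x^3 + 6x^2 + 9x + 2), pattern 5+1; mod 13: f = (x + 3)(x + 7)(x^4 + 2x^3 + 9x^2 + 11x + 7), pattern 4+1+1; mod 23: f = (x + 5)(x + 9)(x^2 + 9x + 16)(x^2 + 12x + 14), pattern 2+2+1+1; mod 43: f = (x^3 + 25x^2 + 24x + 21)(x^3 + 30x^2 + 20x + 16), pattern 3+3; mod 61: f = (x^2 + 36x + 40)(x^2 + 47x + 41)(x^2 + 51x + 35), pattern 2+2+2. No other pattern occurs in this range, so the set of observed cycle types is {6, 5+1, 4+1+1, 2+2+1+1, 3+3, 2+2+2}. The candidates containing elements of all these cycle types are PGL(2,5) (6T14) of order 120, S_6 (6T16) of order 720; the others are excluded. The observed types are precisely the cycle types that occur in PGL(2,5) (6T14) (apart from the identity). Each of the other remaining candidates has further cycle types, and by the Chebotarev density theorem the matching factorization patterns would occur for a proportion of primes equal to their share of the group: S_6 (6T16) additionally contains elements of type 4+2, 3+2+1, 3+1+1+1, 2+1+1+1+1 (265 of its 720 elements, about 37% of primes). None of the 21 primes tested shows any such pattern (for each of these groups the chance of that is below 10^-4), which rules them out. Hence G = PGL(2,5) (6T14), of order 120. The Galois group PGL(2,5) (6T14) has order 120, so the splitting field has degree 120 over Q.

120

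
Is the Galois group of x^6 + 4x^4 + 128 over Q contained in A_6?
The polynomial is irreducible of degree 6 over Q. Its discriminant is -1849378557919232, which is not a perfect square. A Galois group lies in the alternating group exactly when the discriminant is a square in Q, so the Galois group (S_4 x C_2) is not contained in A_6.

No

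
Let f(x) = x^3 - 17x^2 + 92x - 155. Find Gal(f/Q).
The polynomial is an irreducible cubic over Q and its discriminant is 169 = 13^2, a perfect square. For an irreducible cubic, a square discriminant forces the Galois group to be A_3, the cyclic group of order 3.

C_3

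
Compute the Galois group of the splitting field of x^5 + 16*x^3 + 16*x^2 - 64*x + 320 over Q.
The polynomial f is an irreducible quintic over Q, so G = Gal(f/Q) is a transitive subgroup of S_5: one of C_5 (5T1, order 5), D_5 (5T2, order 10), F_20 (5T3, order 20), A_5 (5T4, order 60) or S_5 (5T5, order 120). The discriminant of f is 58639003942912, which is not a perfect square, so G is not contained in A_5. The transitive groups of degree 5 not contained in A_5 are: F_20 (5T3, order 20), S_5 (5T5, order 120). By Dedekind's theorem, for a prime p not dividing disc(f) the degrees of the irreducible factors of f mod p form the cycle type of an element of G. Factoring f modulo the 5 such primes p <= 13 (skipping 2, which divides the discriminant), each new pattern first appears at: mod 3: f = (x^5 + x^3 + x^2 + 2x + 2), pattern 5; mod 5: f = (x)(x^4 + x^2 + x + 1), pattern 4+1; mod 13: f = (x + 8)(x + 11)(x^3 + 7x^2 + 3x + 6), pattern 3+1+1. No other pattern occurs in this range, so the set of observed cycle types is {5, 4+1, 3+1+1}. Among the candidates above, the only group containing elements of all these cycle types is S_5 (5T5) — F_20 (5T3) lacks at least one of them. Hence G = S_5 (5T5), of order 120.

5T5: S_5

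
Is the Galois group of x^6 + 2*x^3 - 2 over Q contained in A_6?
No

The polynomial is irreducible of degree 6 over Q. Its discriminant is 5038848, which is not a perfect square. A Galois group lies in the alternating group exactly when the discriminant is a square in Q, so the Galois group (S_3 x S_3) is not contained in A_6.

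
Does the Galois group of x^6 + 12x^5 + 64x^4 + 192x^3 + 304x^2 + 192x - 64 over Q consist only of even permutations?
The polynomial is irreducible of degree 6 over Q. Its discriminant is 164995463643136 = 12845056^2, a perfect square. A Galois group lies in the alternating group exactly when the discriminant is a square in Q, so the Galois group (A_4) is contained in A_6.

Yes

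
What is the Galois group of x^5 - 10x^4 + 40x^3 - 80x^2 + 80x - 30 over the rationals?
F_20 (also written F20)

The polynomial f is an irreducible quintic over Q, so G = Gal(f/Q) is a transitive subgroup of S_5: one of C_5 (5T1, order 5), D_5 (5T2, order 10), F_20 (5T3, order 20), A_5 (5T4, order 60) or S_5 (5T5, order 120). The discriminant of f is 50000, which is not a perfect square, so G is not contained in A_5. The transitive groups of degree 5 not contained in A_5 are: F_20 (5T3, order 20), S_5 (5T5, order 120). By Dedekind's theorem, for a prime p not dividing disc(f) the degrees of the irreducible factors of f mod p form the cycle type of an element of G. Factoring f modulo the 18 such primes p <= 71 (skipping 2, 5, which divide the discriminant), each new pattern first appears at: mod 3: f = (x)(x^4 + 2x^3 + x^2 + x + 2), pattern 4+1; mod 11: f = (x^5 + x^4 + 7x^3 + 8x^2 + 3x + 3), pattern 5; mod 19: f = (x + 13)(x^2 + 16x + 18)(x^2 + 18x + 14), pattern 2+2+1. No other pattern occurs in this range, so the set of observed cycle types is {4+1, 5, 2+2+1}. The candidates containing elements of all these cycle types are F_20 (5T3) of order 20, S_5 (5T5) of order 120; the others are excluded. The observed types are precisely the cycle types that occur in F_20 (5T3) (apart from the identity). Each of the other remaining candidates has further cycle types, and by the Chebotarev density theorem the matching factorization patterns would occur for a proportion of primes equal to their share of the group: S_5 (5T5) additionally contains elements of type 3+2, 3+1+1, 2+1+1+1 (50 of its 120 elements, about 42% of primes). None of the 18 primes tested shows any such pattern (for each of these groups the chance of that is below 10^-4), which rules them out. Hence G = F_20 (5T3), of order 20.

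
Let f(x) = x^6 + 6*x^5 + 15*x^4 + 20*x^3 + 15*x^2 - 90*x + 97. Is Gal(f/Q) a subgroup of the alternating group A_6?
The polynomial is irreducible of degree 6 over Q. Its discriminant is -9727331052552192, which is not a perfect square. A Galois group lies in the alternating group exactly when the discriminant is a square in Q, so the Galois group ((S_3 x S_3) : C_2) is not contained in A_6.

No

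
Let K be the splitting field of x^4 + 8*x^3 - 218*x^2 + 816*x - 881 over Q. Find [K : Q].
The degree of the splitting field over Q equals the order of the Galois group, so first determine the group. The polynomial is an irreducible quartic over Q and its discriminant is -258324161536, which is not a perfect square, so the Galois group is not contained in A_4. The resolvent cubic y^3 + 218*y^2 + 10052*y + 158760 has exactly one rational root, so the Galois group is C_4 or D_4. The quartic remains irreducible over Q(sqrt(disc)), so the group is D_4. The Galois group D_4 (4T3) has order 8, so the splitting field has degree 8 over Q.

8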